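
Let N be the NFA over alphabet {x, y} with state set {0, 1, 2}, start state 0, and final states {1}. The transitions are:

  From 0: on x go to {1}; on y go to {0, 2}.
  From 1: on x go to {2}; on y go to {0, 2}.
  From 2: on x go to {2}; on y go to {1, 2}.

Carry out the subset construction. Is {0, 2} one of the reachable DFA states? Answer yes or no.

yes

Start state of the DFA: {0}.
{0} --x--> {1}  [new]
{0} --y--> {0, 2}  [new]
{1} --x--> {2}  [new]
{1} --y--> {0, 2}  [seen]
{0, 2} --x--> {1, 2}  [new]
{0, 2} --y--> {0, 1, 2}  [new]
{2} --x--> {2}  [seen]
{2} --y--> {1, 2}  [seen]
{1, 2} --x--> {2}  [seen]
{1, 2} --y--> {0, 1, 2}  [seen]
{0, 1, 2} --x--> {1, 2}  [seen]
{0, 1, 2} --y--> {0, 1, 2}  [seen]
Reachable DFA states: {0}, {1}, {0, 2}, {2}, {1, 2}, {0, 1, 2}.
{0, 2} is among them.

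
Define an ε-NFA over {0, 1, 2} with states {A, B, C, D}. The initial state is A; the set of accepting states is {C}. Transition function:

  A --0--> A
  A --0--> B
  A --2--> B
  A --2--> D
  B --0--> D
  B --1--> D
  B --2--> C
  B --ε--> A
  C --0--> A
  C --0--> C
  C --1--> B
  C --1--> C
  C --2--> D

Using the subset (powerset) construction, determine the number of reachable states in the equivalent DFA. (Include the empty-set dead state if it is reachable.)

Start state of the DFA: {A} (ε-closure of the NFA start).
{A} --0--> {A, B}  [new]
{A} --1--> ∅  [new]
{A} --2--> {A, B, D}  [new]
{A, B} --0--> {A, B, D}  [seen]
{A, B} --1--> {D}  [new]
{A, B} --2--> {A, B, C, D}  [new]
∅ --0--> ∅  [seen]
∅ --1--> ∅  [seen]
∅ --2--> ∅  [seen]
{A, B, D} --0--> {A, B, D}  [seen]
{A, B, D} --1--> {D}  [seen]
{A, B, D} --2--> {A, B, C, D}  [seen]
{D} --0--> ∅  [seen]
{D} --1--> ∅  [seen]
{D} --2--> ∅  [seen]
{A, B, C, D} --0--> {A, B, C, D}  [seen]
{A, B, C, D} --1--> {A, B, C, D}  [seen]
{A, B, C, D} --2--> {A, B, C, D}  [seen]
Reachable DFA states: {A}, {A, B}, ∅, {A, B, D}, {D}, {A, B, C, D}.

6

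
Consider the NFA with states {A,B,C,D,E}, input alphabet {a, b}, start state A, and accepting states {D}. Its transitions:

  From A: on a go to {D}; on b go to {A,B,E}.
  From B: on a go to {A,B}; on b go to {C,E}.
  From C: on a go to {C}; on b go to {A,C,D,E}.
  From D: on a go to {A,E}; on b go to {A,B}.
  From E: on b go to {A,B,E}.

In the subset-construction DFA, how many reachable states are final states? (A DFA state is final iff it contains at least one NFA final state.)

5

Start state of the DFA: {A}.
{A} --a--> {D}  [new]
{A} --b--> {A,B,E}  [new]
{D} --a--> {A,E}  [new]
{D} --b--> {A,B}  [new]
{A,B,E} --a--> {A,B,D}  [new]
{A,B,E} --b--> {A,B,C,E}  [new]
{A,E} --a--> {D}  [seen]
{A,E} --b--> {A,B,E}  [seen]
{A,B} --a--> {A,B,D}  [seen]
{A,B} --b--> {A,B,C,E}  [seen]
{A,B,D} --a--> {A,B,D,E}  [new]
{A,B,D} --b--> {A,B,C,E}  [seen]
{A,B,C,E} --a--> {A,B,C,D}  [new]
{A,B,C,E} --b--> {A,B,C,D,E}  [new]
{A,B,D,E} --a--> {A,B,D,E}  [seen]
{A,B,D,E} --b--> {A,B,C,E}  [seen]
{A,B,C,D} --a--> {A,B,C,D,E}  [seen]
{A,B,C,D} --b--> {A,B,C,D,E}  [seen]
{A,B,C,D,E} --a--> {A,B,C,D,E}  [seen]
{A,B,C,D,E} --b--> {A,B,C,D,E}  [seen]
Reachable DFA states: {A}, {D}, {A,B,E}, {A,E}, {A,B}, {A,B,D}, {A,B,C,E}, {A,B,D,E}, {A,B,C,D}, {A,B,C,D,E}.
Accepting DFA states (contain an NFA accepting state): {D}, {A,B,D}, {A,B,D,E}, {A,B,C,D}, {A,B,C,D,E}.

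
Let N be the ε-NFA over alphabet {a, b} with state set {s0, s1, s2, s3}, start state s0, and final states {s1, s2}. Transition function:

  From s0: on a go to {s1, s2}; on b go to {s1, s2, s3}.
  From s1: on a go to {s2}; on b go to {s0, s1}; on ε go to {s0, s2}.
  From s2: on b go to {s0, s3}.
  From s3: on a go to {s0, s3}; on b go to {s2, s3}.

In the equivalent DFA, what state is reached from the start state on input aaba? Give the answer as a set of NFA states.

Start: {s0}.
δ(s0,a) = {s1, s2}.
Union: {s1, s2}.
ε-closure gives {s0, s1, s2}.
After a: {s0, s1, s2}.
δ(s0,a) = {s1, s2}; δ(s1,a) = {s2}; δ(s2,a) = ∅.
Union: {s1, s2}.
ε-closure gives {s0, s1, s2}.
After a: {s0, s1, s2}.
δ(s0,b) = {s1, s2, s3}; δ(s1,b) = {s0, s1}; δ(s2,b) = {s0, s3}.
Union: {s0, s1, s2, s3}.
After b: {s0, s1, s2, s3}.
δ(s0,a) = {s1, s2}; δ(s1,a) = {s2}; δ(s2,a) = ∅; δ(s3,a) = {s0, s3}.
Union: {s0, s1, s2, s3}.
After a: {s0, s1, s2, s3}.

{s0, s1, s2, s3}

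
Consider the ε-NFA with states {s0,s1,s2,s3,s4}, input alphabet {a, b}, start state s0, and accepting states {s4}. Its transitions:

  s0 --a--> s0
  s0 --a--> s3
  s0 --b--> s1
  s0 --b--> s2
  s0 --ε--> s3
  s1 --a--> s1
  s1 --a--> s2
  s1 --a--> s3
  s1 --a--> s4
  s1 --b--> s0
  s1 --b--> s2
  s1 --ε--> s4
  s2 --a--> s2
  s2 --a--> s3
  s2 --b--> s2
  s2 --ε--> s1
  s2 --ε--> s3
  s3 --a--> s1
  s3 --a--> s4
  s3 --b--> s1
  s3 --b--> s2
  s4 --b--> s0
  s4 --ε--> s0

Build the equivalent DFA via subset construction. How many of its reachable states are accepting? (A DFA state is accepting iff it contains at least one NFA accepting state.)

2

Start state of the DFA: {s0,s3} (ε-closure of the NFA start).
{s0,s3} --a--> {s0,s1,s3,s4}  [new]
{s0,s3} --b--> {s0,s1,s2,s3,s4}  [new]
{s0,s1,s3,s4} --a--> {s0,s1,s2,s3,s4}  [seen]
{s0,s1,s3,s4} --b--> {s0,s1,s2,s3,s4}  [seen]
{s0,s1,s2,s3,s4} --a--> {s0,s1,s2,s3,s4}  [seen]
{s0,s1,s2,s3,s4} --b--> {s0,s1,s2,s3,s4}  [seen]
Reachable DFA states: {s0,s3}, {s0,s1,s3,s4}, {s0,s1,s2,s3,s4}.
Accepting DFA states (contain an NFA accepting state): {s0,s1,s3,s4}, {s0,s1,s2,s3,s4}.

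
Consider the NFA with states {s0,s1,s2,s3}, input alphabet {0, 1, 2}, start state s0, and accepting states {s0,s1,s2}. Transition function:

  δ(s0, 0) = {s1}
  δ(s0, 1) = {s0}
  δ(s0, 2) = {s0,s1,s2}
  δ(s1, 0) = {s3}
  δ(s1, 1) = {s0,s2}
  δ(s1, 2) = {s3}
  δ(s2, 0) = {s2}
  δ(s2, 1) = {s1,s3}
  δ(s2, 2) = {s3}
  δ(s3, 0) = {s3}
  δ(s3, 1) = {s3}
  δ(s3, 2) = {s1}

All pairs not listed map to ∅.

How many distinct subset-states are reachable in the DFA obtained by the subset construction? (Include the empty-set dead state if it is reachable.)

Start state of the DFA: {s0}.
{s0} --0--> {s1}  [new]
{s0} --1--> {s0}  [seen]
{s0} --2--> {s0,s1,s2}  [new]
{s1} --0--> {s3}  [new]
{s1} --1--> {s0,s2}  [new]
{s1} --2--> {s3}  [seen]
{s0,s1,s2} --0--> {s1,s2,s3}  [new]
{s0,s1,s2} --1--> {s0,s1,s2,s3}  [new]
{s0,s1,s2} --2--> {s0,s1,s2,s3}  [seen]
{s3} --0--> {s3}  [seen]
{s3} --1--> {s3}  [seen]
{s3} --2--> {s1}  [seen]
{s0,s2} --0--> {s1,s2}  [new]
{s0,s2} --1--> {s0,s1,s3}  [new]
{s0,s2} --2--> {s0,s1,s2,s3}  [seen]
{s1,s2,s3} --0--> {s2,s3}  [new]
{s1,s2,s3} --1--> {s0,s1,s2,s3}  [seen]
{s1,s2,s3} --2--> {s1,s3}  [new]
{s0,s1,s2,s3} --0--> {s1,s2,s3}  [seen]
{s0,s1,s2,s3} --1--> {s0,s1,s2,s3}  [seen]
{s0,s1,s2,s3} --2--> {s0,s1,s2,s3}  [seen]
{s1,s2} --0--> {s2,s3}  [seen]
{s1,s2} --1--> {s0,s1,s2,s3}  [seen]
{s1,s2} --2--> {s3}  [seen]
{s0,s1,s3} --0--> {s1,s3}  [seen]
{s0,s1,s3} --1--> {s0,s2,s3}  [new]
{s0,s1,s3} --2--> {s0,s1,s2,s3}  [seen]
{s2,s3} --0--> {s2,s3}  [seen]
{s2,s3} --1--> {s1,s3}  [seen]
{s2,s3} --2--> {s1,s3}  [seen]
{s1,s3} --0--> {s3}  [seen]
{s1,s3} --1--> {s0,s2,s3}  [seen]
{s1,s3} --2--> {s1,s3}  [seen]
{s0,s2,s3} --0--> {s1,s2,s3}  [seen]
{s0,s2,s3} --1--> {s0,s1,s3}  [seen]
{s0,s2,s3} --2--> {s0,s1,s2,s3}  [seen]
Reachable DFA states: {s0}, {s1}, {s0,s1,s2}, {s3}, {s0,s2}, {s1,s2,s3}, {s0,s1,s2,s3}, {s1,s2}, {s0,s1,s3}, {s2,s3}, {s1,s3}, {s0,s2,s3}.

12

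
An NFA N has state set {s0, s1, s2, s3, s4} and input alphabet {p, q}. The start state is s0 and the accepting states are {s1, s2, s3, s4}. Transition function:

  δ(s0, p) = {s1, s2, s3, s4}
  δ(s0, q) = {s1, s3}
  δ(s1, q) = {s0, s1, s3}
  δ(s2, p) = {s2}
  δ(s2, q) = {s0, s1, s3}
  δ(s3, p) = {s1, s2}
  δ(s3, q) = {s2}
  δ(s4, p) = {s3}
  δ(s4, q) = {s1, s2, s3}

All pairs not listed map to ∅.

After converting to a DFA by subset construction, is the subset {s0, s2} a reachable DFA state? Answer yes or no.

no

Start state of the DFA: {s0}.
{s0} --p--> {s1, s2, s3, s4}  [new]
{s0} --q--> {s1, s3}  [new]
{s1, s2, s3, s4} --p--> {s1, s2, s3}  [new]
{s1, s2, s3, s4} --q--> {s0, s1, s2, s3}  [new]
{s1, s3} --p--> {s1, s2}  [new]
{s1, s3} --q--> {s0, s1, s2, s3}  [seen]
{s1, s2, s3} --p--> {s1, s2}  [seen]
{s1, s2, s3} --q--> {s0, s1, s2, s3}  [seen]
{s0, s1, s2, s3} --p--> {s1, s2, s3, s4}  [seen]
{s0, s1, s2, s3} --q--> {s0, s1, s2, s3}  [seen]
{s1, s2} --p--> {s2}  [new]
{s1, s2} --q--> {s0, s1, s3}  [new]
{s2} --p--> {s2}  [seen]
{s2} --q--> {s0, s1, s3}  [seen]
{s0, s1, s3} --p--> {s1, s2, s3, s4}  [seen]
{s0, s1, s3} --q--> {s0, s1, s2, s3}  [seen]
Reachable DFA states: {s0}, {s1, s2, s3, s4}, {s1, s3}, {s1, s2, s3}, {s0, s1, s2, s3}, {s1, s2}, {s2}, {s0, s1, s3}.
{s0, s2} is not among them.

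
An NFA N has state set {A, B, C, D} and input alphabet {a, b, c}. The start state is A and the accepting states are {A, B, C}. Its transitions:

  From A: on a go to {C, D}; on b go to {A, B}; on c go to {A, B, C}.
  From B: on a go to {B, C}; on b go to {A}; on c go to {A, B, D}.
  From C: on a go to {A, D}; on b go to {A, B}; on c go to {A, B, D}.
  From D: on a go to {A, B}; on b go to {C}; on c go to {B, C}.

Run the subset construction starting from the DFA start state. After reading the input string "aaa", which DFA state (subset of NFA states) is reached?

Start: {A}.
δ(A,a) = {C, D}.
Union: {C, D}.
After a: {C, D}.
δ(C,a) = {A, D}; δ(D,a) = {A, B}.
Union: {A, B, D}.
After a: {A, B, D}.
δ(A,a) = {C, D}; δ(B,a) = {B, C}; δ(D,a) = {A, B}.
Union: {A, B, C, D}.
After a: {A, B, C, D}.

{A, B, C, D}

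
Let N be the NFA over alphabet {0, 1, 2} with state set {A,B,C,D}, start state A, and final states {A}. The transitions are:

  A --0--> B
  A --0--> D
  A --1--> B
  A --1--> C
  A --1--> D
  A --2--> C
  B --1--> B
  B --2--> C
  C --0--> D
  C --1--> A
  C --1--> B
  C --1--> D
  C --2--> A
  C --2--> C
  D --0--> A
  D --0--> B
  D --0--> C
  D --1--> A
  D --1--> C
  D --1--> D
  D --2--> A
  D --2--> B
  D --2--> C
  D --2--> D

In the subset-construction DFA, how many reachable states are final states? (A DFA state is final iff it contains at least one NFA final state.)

6

Start state of the DFA: {A}.
{A} --0--> {B,D}  [new]
{A} --1--> {B,C,D}  [new]
{A} --2--> {C}  [new]
{B,D} --0--> {A,B,C}  [new]
{B,D} --1--> {A,B,C,D}  [new]
{B,D} --2--> {A,B,C,D}  [seen]
{B,C,D} --0--> {A,B,C,D}  [seen]
{B,C,D} --1--> {A,B,C,D}  [seen]
{B,C,D} --2--> {A,B,C,D}  [seen]
{C} --0--> {D}  [new]
{C} --1--> {A,B,D}  [new]
{C} --2--> {A,C}  [new]
{A,B,C} --0--> {B,D}  [seen]
{A,B,C} --1--> {A,B,C,D}  [seen]
{A,B,C} --2--> {A,C}  [seen]
{A,B,C,D} --0--> {A,B,C,D}  [seen]
{A,B,C,D} --1--> {A,B,C,D}  [seen]
{A,B,C,D} --2--> {A,B,C,D}  [seen]
{D} --0--> {A,B,C}  [seen]
{D} --1--> {A,C,D}  [new]
{D} --2--> {A,B,C,D}  [seen]
{A,B,D} --0--> {A,B,C,D}  [seen]
{A,B,D} --1--> {A,B,C,D}  [seen]
{A,B,D} --2--> {A,B,C,D}  [seen]
{A,C} --0--> {B,D}  [seen]
{A,C} --1--> {A,B,C,D}  [seen]
{A,C} --2--> {A,C}  [seen]
{A,C,D} --0--> {A,B,C,D}  [seen]
{A,C,D} --1--> {A,B,C,D}  [seen]
{A,C,D} --2--> {A,B,C,D}  [seen]
Reachable DFA states: {A}, {B,D}, {B,C,D}, {C}, {A,B,C}, {A,B,C,D}, {D}, {A,B,D}, {A,C}, {A,C,D}.
Accepting DFA states (contain an NFA accepting state): {A}, {A,B,C}, {A,B,C,D}, {A,B,D}, {A,C}, {A,C,D}.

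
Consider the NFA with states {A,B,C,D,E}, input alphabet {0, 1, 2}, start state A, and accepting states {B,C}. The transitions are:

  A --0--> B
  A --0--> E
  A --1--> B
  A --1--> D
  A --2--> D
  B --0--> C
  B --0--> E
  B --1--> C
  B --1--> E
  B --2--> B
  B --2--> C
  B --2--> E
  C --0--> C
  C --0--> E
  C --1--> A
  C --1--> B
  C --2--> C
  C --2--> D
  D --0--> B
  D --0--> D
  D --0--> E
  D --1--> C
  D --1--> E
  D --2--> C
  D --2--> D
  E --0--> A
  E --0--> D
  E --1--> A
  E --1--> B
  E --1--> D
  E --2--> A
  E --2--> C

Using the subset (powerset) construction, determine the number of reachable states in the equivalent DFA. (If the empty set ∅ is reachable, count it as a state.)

Start state of the DFA: {A}.
{A} --0--> {B,E}  [new]
{A} --1--> {B,D}  [new]
{A} --2--> {D}  [new]
{B,E} --0--> {A,C,D,E}  [new]
{B,E} --1--> {A,B,C,D,E}  [new]
{B,E} --2--> {A,B,C,E}  [new]
{B,D} --0--> {B,C,D,E}  [new]
{B,D} --1--> {C,E}  [new]
{B,D} --2--> {B,C,D,E}  [seen]
{D} --0--> {B,D,E}  [new]
{D} --1--> {C,E}  [seen]
{D} --2--> {C,D}  [new]
{A,C,D,E} --0--> {A,B,C,D,E}  [seen]
{A,C,D,E} --1--> {A,B,C,D,E}  [seen]
{A,C,D,E} --2--> {A,C,D}  [new]
{A,B,C,D,E} --0--> {A,B,C,D,E}  [seen]
{A,B,C,D,E} --1--> {A,B,C,D,E}  [seen]
{A,B,C,D,E} --2--> {A,B,C,D,E}  [seen]
{A,B,C,E} --0--> {A,B,C,D,E}  [seen]
{A,B,C,E} --1--> {A,B,C,D,E}  [seen]
{A,B,C,E} --2--> {A,B,C,D,E}  [seen]
{B,C,D,E} --0--> {A,B,C,D,E}  [seen]
{B,C,D,E} --1--> {A,B,C,D,E}  [seen]
{B,C,D,E} --2--> {A,B,C,D,E}  [seen]
{C,E} --0--> {A,C,D,E}  [seen]
{C,E} --1--> {A,B,D}  [new]
{C,E} --2--> {A,C,D}  [seen]
{B,D,E} --0--> {A,B,C,D,E}  [seen]
{B,D,E} --1--> {A,B,C,D,E}  [seen]
{B,D,E} --2--> {A,B,C,D,E}  [seen]
{C,D} --0--> {B,C,D,E}  [seen]
{C,D} --1--> {A,B,C,E}  [seen]
{C,D} --2--> {C,D}  [seen]
{A,C,D} --0--> {B,C,D,E}  [seen]
{A,C,D} --1--> {A,B,C,D,E}  [seen]
{A,C,D} --2--> {C,D}  [seen]
{A,B,D} --0--> {B,C,D,E}  [seen]
{A,B,D} --1--> {B,C,D,E}  [seen]
{A,B,D} --2--> {B,C,D,E}  [seen]
Reachable DFA states: {A}, {B,E}, {B,D}, {D}, {A,C,D,E}, {A,B,C,D,E}, {A,B,C,E}, {B,C,D,E}, {C,E}, {B,D,E}, {C,D}, {A,C,D}, {A,B,D}.

13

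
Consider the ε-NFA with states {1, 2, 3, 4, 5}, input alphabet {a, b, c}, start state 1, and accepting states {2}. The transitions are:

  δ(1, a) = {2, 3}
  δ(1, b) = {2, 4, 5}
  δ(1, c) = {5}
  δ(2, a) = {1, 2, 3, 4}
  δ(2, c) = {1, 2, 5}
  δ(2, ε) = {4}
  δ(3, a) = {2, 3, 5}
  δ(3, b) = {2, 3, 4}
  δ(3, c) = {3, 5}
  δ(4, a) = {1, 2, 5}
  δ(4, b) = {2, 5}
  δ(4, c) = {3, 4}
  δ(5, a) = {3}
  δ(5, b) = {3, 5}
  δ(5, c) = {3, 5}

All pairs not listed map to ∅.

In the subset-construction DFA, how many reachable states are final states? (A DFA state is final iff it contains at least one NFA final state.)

4

Start state of the DFA: {1} (ε-closure of the NFA start).
{1} --a--> {2, 3, 4}  [new]
{1} --b--> {2, 4, 5}  [new]
{1} --c--> {5}  [new]
{2, 3, 4} --a--> {1, 2, 3, 4, 5}  [new]
{2, 3, 4} --b--> {2, 3, 4, 5}  [new]
{2, 3, 4} --c--> {1, 2, 3, 4, 5}  [seen]
{2, 4, 5} --a--> {1, 2, 3, 4, 5}  [seen]
{2, 4, 5} --b--> {2, 3, 4, 5}  [seen]
{2, 4, 5} --c--> {1, 2, 3, 4, 5}  [seen]
{5} --a--> {3}  [new]
{5} --b--> {3, 5}  [new]
{5} --c--> {3, 5}  [seen]
{1, 2, 3, 4, 5} --a--> {1, 2, 3, 4, 5}  [seen]
{1, 2, 3, 4, 5} --b--> {2, 3, 4, 5}  [seen]
{1, 2, 3, 4, 5} --c--> {1, 2, 3, 4, 5}  [seen]
{2, 3, 4, 5} --a--> {1, 2, 3, 4, 5}  [seen]
{2, 3, 4, 5} --b--> {2, 3, 4, 5}  [seen]
{2, 3, 4, 5} --c--> {1, 2, 3, 4, 5}  [seen]
{3} --a--> {2, 3, 4, 5}  [seen]
{3} --b--> {2, 3, 4}  [seen]
{3} --c--> {3, 5}  [seen]
{3, 5} --a--> {2, 3, 4, 5}  [seen]
{3, 5} --b--> {2, 3, 4, 5}  [seen]
{3, 5} --c--> {3, 5}  [seen]
Reachable DFA states: {1}, {2, 3, 4}, {2, 4, 5}, {5}, {1, 2, 3, 4, 5}, {2, 3, 4, 5}, {3}, {3, 5}.
Accepting DFA states (contain an NFA accepting state): {2, 3, 4}, {2, 4, 5}, {1, 2, 3, 4, 5}, {2, 3, 4, 5}.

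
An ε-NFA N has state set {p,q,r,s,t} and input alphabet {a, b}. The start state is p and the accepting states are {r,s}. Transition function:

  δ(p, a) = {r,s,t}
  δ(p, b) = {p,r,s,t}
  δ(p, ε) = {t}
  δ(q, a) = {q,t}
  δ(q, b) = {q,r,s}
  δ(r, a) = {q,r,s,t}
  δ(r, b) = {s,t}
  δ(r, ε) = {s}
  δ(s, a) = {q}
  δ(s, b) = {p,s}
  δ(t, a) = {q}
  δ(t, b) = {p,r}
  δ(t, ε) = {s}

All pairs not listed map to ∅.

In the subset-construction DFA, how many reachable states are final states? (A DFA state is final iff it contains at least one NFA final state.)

4

Start state of the DFA: {p,s,t} (ε-closure of the NFA start).
{p,s,t} --a--> {q,r,s,t}  [new]
{p,s,t} --b--> {p,r,s,t}  [new]
{q,r,s,t} --a--> {q,r,s,t}  [seen]
{q,r,s,t} --b--> {p,q,r,s,t}  [new]
{p,r,s,t} --a--> {q,r,s,t}  [seen]
{p,r,s,t} --b--> {p,r,s,t}  [seen]
{p,q,r,s,t} --a--> {q,r,s,t}  [seen]
{p,q,r,s,t} --b--> {p,q,r,s,t}  [seen]
Reachable DFA states: {p,s,t}, {q,r,s,t}, {p,r,s,t}, {p,q,r,s,t}.
Accepting DFA states (contain an NFA accepting state): {p,s,t}, {q,r,s,t}, {p,r,s,t}, {p,q,r,s,t}.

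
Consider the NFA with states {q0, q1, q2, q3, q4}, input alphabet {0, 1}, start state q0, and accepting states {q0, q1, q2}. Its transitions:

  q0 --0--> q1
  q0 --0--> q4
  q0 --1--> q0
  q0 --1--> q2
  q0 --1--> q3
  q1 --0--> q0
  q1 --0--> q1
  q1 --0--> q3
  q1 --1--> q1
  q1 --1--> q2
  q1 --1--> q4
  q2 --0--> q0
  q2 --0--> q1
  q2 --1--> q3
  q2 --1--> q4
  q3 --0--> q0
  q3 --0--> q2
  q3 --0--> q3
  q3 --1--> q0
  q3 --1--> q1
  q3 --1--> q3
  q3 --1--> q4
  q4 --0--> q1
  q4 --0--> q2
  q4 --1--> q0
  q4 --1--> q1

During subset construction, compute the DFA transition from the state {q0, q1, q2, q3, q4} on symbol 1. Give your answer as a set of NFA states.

{q0, q1, q2, q3, q4}

δ(q0,1) = {q0, q2, q3}; δ(q1,1) = {q1, q2, q4}; δ(q2,1) = {q3, q4}; δ(q3,1) = {q0, q1, q3, q4}; δ(q4,1) = {q0, q1}.
Union: {q0, q1, q2, q3, q4}.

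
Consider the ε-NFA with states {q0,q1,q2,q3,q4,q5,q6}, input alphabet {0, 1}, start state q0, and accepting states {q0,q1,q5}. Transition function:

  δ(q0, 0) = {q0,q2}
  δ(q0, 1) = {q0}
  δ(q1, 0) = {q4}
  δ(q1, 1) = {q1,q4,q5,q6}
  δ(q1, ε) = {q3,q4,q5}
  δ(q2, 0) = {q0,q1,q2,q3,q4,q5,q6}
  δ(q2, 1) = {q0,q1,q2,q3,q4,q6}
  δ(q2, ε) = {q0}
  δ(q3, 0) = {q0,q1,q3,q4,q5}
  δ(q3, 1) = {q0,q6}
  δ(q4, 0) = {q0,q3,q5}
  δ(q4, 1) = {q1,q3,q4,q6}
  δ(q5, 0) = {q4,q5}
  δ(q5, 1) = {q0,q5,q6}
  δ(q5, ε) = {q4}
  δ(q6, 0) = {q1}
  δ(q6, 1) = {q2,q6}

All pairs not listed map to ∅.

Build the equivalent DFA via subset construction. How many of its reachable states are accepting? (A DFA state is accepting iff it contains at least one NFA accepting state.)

Start state of the DFA: {q0} (ε-closure of the NFA start).
{q0} --0--> {q0,q2}  [new]
{q0} --1--> {q0}  [seen]
{q0,q2} --0--> {q0,q1,q2,q3,q4,q5,q6}  [new]
{q0,q2} --1--> {q0,q1,q2,q3,q4,q5,q6}  [seen]
{q0,q1,q2,q3,q4,q5,q6} --0--> {q0,q1,q2,q3,q4,q5,q6}  [seen]
{q0,q1,q2,q3,q4,q5,q6} --1--> {q0,q1,q2,q3,q4,q5,q6}  [seen]
Reachable DFA states: {q0}, {q0,q2}, {q0,q1,q2,q3,q4,q5,q6}.
Accepting DFA states (contain an NFA accepting state): {q0}, {q0,q2}, {q0,q1,q2,q3,q4,q5,q6}.

3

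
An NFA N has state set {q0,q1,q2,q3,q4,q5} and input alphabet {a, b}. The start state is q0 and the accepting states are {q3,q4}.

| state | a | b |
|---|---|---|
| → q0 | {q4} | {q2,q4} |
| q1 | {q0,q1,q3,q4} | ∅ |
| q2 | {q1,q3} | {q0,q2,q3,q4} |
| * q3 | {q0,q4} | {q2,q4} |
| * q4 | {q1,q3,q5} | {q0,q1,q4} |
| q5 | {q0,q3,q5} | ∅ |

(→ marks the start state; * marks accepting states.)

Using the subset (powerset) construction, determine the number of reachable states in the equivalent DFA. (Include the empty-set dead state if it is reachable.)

8

Start state of the DFA: {q0}.
{q0} --a--> {q4}  [new]
{q0} --b--> {q2,q4}  [new]
{q4} --a--> {q1,q3,q5}  [new]
{q4} --b--> {q0,q1,q4}  [new]
{q2,q4} --a--> {q1,q3,q5}  [seen]
{q2,q4} --b--> {q0,q1,q2,q3,q4}  [new]
{q1,q3,q5} --a--> {q0,q1,q3,q4,q5}  [new]
{q1,q3,q5} --b--> {q2,q4}  [seen]
{q0,q1,q4} --a--> {q0,q1,q3,q4,q5}  [seen]
{q0,q1,q4} --b--> {q0,q1,q2,q4}  [new]
{q0,q1,q2,q3,q4} --a--> {q0,q1,q3,q4,q5}  [seen]
{q0,q1,q2,q3,q4} --b--> {q0,q1,q2,q3,q4}  [seen]
{q0,q1,q3,q4,q5} --a--> {q0,q1,q3,q4,q5}  [seen]
{q0,q1,q3,q4,q5} --b--> {q0,q1,q2,q4}  [seen]
{q0,q1,q2,q4} --a--> {q0,q1,q3,q4,q5}  [seen]
{q0,q1,q2,q4} --b--> {q0,q1,q2,q3,q4}  [seen]
Reachable DFA states: {q0}, {q4}, {q2,q4}, {q1,q3,q5}, {q0,q1,q4}, {q0,q1,q2,q3,q4}, {q0,q1,q3,q4,q5}, {q0,q1,q2,q4}.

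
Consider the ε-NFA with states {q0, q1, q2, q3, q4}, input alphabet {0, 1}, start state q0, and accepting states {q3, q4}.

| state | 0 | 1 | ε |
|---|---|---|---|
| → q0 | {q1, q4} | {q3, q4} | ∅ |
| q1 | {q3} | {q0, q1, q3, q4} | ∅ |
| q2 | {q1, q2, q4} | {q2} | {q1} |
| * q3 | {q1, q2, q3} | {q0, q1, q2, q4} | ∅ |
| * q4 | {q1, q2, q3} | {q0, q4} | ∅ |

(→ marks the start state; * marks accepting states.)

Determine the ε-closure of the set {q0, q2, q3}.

{q0, q1, q2, q3}

Begin with {q0, q2, q3}.
q2 →ε {q1}; add q1.
ε-closure = {q0, q1, q2, q3}.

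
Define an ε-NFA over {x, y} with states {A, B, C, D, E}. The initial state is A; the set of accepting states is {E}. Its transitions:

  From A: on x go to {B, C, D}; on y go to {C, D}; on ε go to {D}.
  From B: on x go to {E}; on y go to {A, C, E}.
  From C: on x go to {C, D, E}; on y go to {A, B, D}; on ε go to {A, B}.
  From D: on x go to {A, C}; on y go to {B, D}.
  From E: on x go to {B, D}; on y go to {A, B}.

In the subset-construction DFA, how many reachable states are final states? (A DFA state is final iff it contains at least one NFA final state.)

Start state of the DFA: {A, D} (ε-closure of the NFA start).
{A, D} --x--> {A, B, C, D}  [new]
{A, D} --y--> {A, B, C, D}  [seen]
{A, B, C, D} --x--> {A, B, C, D, E}  [new]
{A, B, C, D} --y--> {A, B, C, D, E}  [seen]
{A, B, C, D, E} --x--> {A, B, C, D, E}  [seen]
{A, B, C, D, E} --y--> {A, B, C, D, E}  [seen]
Reachable DFA states: {A, D}, {A, B, C, D}, {A, B, C, D, E}.
Accepting DFA states (contain an NFA accepting state): {A, B, C, D, E}.

1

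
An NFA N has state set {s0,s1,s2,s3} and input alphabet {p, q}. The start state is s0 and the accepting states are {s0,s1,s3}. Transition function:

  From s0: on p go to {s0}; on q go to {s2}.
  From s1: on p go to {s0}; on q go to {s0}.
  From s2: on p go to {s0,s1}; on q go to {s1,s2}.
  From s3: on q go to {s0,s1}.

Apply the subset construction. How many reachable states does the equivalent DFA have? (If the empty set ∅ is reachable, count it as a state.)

6

Start state of the DFA: {s0}.
{s0} --p--> {s0}  [seen]
{s0} --q--> {s2}  [new]
{s2} --p--> {s0,s1}  [new]
{s2} --q--> {s1,s2}  [new]
{s0,s1} --p--> {s0}  [seen]
{s0,s1} --q--> {s0,s2}  [new]
{s1,s2} --p--> {s0,s1}  [seen]
{s1,s2} --q--> {s0,s1,s2}  [new]
{s0,s2} --p--> {s0,s1}  [seen]
{s0,s2} --q--> {s1,s2}  [seen]
{s0,s1,s2} --p--> {s0,s1}  [seen]
{s0,s1,s2} --q--> {s0,s1,s2}  [seen]
Reachable DFA states: {s0}, {s2}, {s0,s1}, {s1,s2}, {s0,s2}, {s0,s1,s2}.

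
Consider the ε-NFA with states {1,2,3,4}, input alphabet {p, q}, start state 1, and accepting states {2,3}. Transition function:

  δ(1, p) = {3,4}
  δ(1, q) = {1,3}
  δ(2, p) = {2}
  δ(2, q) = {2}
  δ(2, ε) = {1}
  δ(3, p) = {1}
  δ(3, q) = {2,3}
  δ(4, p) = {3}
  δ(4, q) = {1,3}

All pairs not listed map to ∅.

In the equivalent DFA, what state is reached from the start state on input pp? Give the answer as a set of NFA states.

Start: {1}.
δ(1,p) = {3,4}.
Union: {3,4}.
After p: {3,4}.
δ(3,p) = {1}; δ(4,p) = {3}.
Union: {1,3}.
After p: {1,3}.

{1,3}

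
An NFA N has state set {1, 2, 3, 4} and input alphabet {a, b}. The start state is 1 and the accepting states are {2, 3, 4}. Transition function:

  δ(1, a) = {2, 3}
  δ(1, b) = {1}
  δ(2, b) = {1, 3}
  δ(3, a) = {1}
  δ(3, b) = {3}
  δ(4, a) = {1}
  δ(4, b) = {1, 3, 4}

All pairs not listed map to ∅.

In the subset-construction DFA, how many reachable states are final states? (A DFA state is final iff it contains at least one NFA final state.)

Start state of the DFA: {1}.
{1} --a--> {2, 3}  [new]
{1} --b--> {1}  [seen]
{2, 3} --a--> {1}  [seen]
{2, 3} --b--> {1, 3}  [new]
{1, 3} --a--> {1, 2, 3}  [new]
{1, 3} --b--> {1, 3}  [seen]
{1, 2, 3} --a--> {1, 2, 3}  [seen]
{1, 2, 3} --b--> {1, 3}  [seen]
Reachable DFA states: {1}, {2, 3}, {1, 3}, {1, 2, 3}.
Accepting DFA states (contain an NFA accepting state): {2, 3}, {1, 3}, {1, 2, 3}.

3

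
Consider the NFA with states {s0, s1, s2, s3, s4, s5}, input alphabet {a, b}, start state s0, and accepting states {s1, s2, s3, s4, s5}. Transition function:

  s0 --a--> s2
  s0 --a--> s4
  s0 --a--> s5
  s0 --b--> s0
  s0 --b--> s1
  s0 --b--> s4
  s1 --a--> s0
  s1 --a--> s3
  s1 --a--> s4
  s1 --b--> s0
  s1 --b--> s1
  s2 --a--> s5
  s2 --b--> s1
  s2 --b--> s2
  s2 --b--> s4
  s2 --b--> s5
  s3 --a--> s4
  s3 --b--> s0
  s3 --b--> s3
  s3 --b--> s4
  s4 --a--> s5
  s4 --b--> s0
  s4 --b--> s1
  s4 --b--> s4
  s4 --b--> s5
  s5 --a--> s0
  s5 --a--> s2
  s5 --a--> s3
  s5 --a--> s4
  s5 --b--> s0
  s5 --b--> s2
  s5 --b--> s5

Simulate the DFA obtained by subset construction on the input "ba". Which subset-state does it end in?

Start: {s0}.
δ(s0,b) = {s0, s1, s4}.
Union: {s0, s1, s4}.
After b: {s0, s1, s4}.
δ(s0,a) = {s2, s4, s5}; δ(s1,a) = {s0, s3, s4}; δ(s4,a) = {s5}.
Union: {s0, s2, s3, s4, s5}.
After a: {s0, s2, s3, s4, s5}.

{s0, s2, s3, s4, s5}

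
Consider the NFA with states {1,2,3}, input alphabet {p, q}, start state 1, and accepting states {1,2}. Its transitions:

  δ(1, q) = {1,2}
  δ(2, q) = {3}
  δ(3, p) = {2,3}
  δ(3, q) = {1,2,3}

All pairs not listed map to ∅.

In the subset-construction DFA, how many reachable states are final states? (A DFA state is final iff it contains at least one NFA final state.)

4

Start state of the DFA: {1}.
{1} --p--> ∅  [new]
{1} --q--> {1,2}  [new]
∅ --p--> ∅  [seen]
∅ --q--> ∅  [seen]
{1,2} --p--> ∅  [seen]
{1,2} --q--> {1,2,3}  [new]
{1,2,3} --p--> {2,3}  [new]
{1,2,3} --q--> {1,2,3}  [seen]
{2,3} --p--> {2,3}  [seen]
{2,3} --q--> {1,2,3}  [seen]
Reachable DFA states: {1}, ∅, {1,2}, {1,2,3}, {2,3}.
Accepting DFA states (contain an NFA accepting state): {1}, {1,2}, {1,2,3}, {2,3}.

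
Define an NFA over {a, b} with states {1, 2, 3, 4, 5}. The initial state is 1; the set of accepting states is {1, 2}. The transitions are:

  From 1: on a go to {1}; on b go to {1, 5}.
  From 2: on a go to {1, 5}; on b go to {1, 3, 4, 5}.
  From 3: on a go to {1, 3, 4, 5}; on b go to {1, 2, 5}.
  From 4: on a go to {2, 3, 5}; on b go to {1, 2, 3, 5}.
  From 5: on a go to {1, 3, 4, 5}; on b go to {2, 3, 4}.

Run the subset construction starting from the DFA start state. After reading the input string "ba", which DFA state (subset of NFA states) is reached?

{1, 3, 4, 5}

Start: {1}.
δ(1,b) = {1, 5}.
Union: {1, 5}.
After b: {1, 5}.
δ(1,a) = {1}; δ(5,a) = {1, 3, 4, 5}.
Union: {1, 3, 4, 5}.
After a: {1, 3, 4, 5}.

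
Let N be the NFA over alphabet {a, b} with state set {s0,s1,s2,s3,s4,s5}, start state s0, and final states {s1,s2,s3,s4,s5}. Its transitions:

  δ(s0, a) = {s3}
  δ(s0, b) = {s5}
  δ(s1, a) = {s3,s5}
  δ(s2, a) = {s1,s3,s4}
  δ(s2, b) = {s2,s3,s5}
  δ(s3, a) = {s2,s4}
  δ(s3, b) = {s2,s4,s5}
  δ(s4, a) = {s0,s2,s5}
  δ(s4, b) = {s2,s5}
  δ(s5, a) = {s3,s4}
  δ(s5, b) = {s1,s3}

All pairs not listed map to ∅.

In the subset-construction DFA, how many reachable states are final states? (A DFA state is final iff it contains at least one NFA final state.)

13

Start state of the DFA: {s0}.
{s0} --a--> {s3}  [new]
{s0} --b--> {s5}  [new]
{s3} --a--> {s2,s4}  [new]
{s3} --b--> {s2,s4,s5}  [new]
{s5} --a--> {s3,s4}  [new]
{s5} --b--> {s1,s3}  [new]
{s2,s4} --a--> {s0,s1,s2,s3,s4,s5}  [new]
{s2,s4} --b--> {s2,s3,s5}  [new]
{s2,s4,s5} --a--> {s0,s1,s2,s3,s4,s5}  [seen]
{s2,s4,s5} --b--> {s1,s2,s3,s5}  [new]
{s3,s4} --a--> {s0,s2,s4,s5}  [new]
{s3,s4} --b--> {s2,s4,s5}  [seen]
{s1,s3} --a--> {s2,s3,s4,s5}  [new]
{s1,s3} --b--> {s2,s4,s5}  [seen]
{s0,s1,s2,s3,s4,s5} --a--> {s0,s1,s2,s3,s4,s5}  [seen]
{s0,s1,s2,s3,s4,s5} --b--> {s1,s2,s3,s4,s5}  [new]
{s2,s3,s5} --a--> {s1,s2,s3,s4}  [new]
{s2,s3,s5} --b--> {s1,s2,s3,s4,s5}  [seen]
{s1,s2,s3,s5} --a--> {s1,s2,s3,s4,s5}  [seen]
{s1,s2,s3,s5} --b--> {s1,s2,s3,s4,s5}  [seen]
{s0,s2,s4,s5} --a--> {s0,s1,s2,s3,s4,s5}  [seen]
{s0,s2,s4,s5} --b--> {s1,s2,s3,s5}  [seen]
{s2,s3,s4,s5} --a--> {s0,s1,s2,s3,s4,s5}  [seen]
{s2,s3,s4,s5} --b--> {s1,s2,s3,s4,s5}  [seen]
{s1,s2,s3,s4,s5} --a--> {s0,s1,s2,s3,s4,s5}  [seen]
{s1,s2,s3,s4,s5} --b--> {s1,s2,s3,s4,s5}  [seen]
{s1,s2,s3,s4} --a--> {s0,s1,s2,s3,s4,s5}  [seen]
{s1,s2,s3,s4} --b--> {s2,s3,s4,s5}  [seen]
Reachable DFA states: {s0}, {s3}, {s5}, {s2,s4}, {s2,s4,s5}, {s3,s4}, {s1,s3}, {s0,s1,s2,s3,s4,s5}, {s2,s3,s5}, {s1,s2,s3,s5}, {s0,s2,s4,s5}, {s2,s3,s4,s5}, {s1,s2,s3,s4,s5}, {s1,s2,s3,s4}.
Accepting DFA states (contain an NFA accepting state): {s3}, {s5}, {s2,s4}, {s2,s4,s5}, {s3,s4}, {s1,s3}, {s0,s1,s2,s3,s4,s5}, {s2,s3,s5}, {s1,s2,s3,s5}, {s0,s2,s4,s5}, {s2,s3,s4,s5}, {s1,s2,s3,s4,s5}, {s1,s2,s3,s4}.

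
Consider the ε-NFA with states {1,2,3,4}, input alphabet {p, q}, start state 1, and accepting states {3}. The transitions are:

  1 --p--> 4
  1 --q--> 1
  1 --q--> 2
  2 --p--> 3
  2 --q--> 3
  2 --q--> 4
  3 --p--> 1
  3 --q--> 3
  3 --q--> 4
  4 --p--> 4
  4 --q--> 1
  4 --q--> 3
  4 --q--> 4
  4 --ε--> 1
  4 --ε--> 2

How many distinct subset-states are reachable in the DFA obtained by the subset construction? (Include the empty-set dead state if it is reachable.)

Start state of the DFA: {1} (ε-closure of the NFA start).
{1} --p--> {1,2,4}  [new]
{1} --q--> {1,2}  [new]
{1,2,4} --p--> {1,2,3,4}  [new]
{1,2,4} --q--> {1,2,3,4}  [seen]
{1,2} --p--> {1,2,3,4}  [seen]
{1,2} --q--> {1,2,3,4}  [seen]
{1,2,3,4} --p--> {1,2,3,4}  [seen]
{1,2,3,4} --q--> {1,2,3,4}  [seen]
Reachable DFA states: {1}, {1,2,4}, {1,2}, {1,2,3,4}.

4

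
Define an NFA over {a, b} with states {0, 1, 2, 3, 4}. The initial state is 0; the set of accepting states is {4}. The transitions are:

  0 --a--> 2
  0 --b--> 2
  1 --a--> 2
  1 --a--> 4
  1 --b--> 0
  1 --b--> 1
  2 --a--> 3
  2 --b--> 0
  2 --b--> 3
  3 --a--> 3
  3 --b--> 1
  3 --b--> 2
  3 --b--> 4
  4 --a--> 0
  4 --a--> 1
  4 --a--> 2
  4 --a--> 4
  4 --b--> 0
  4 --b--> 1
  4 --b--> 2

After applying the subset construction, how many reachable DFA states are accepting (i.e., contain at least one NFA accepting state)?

Start state of the DFA: {0}.
{0} --a--> {2}  [new]
{0} --b--> {2}  [seen]
{2} --a--> {3}  [new]
{2} --b--> {0, 3}  [new]
{3} --a--> {3}  [seen]
{3} --b--> {1, 2, 4}  [new]
{0, 3} --a--> {2, 3}  [new]
{0, 3} --b--> {1, 2, 4}  [seen]
{1, 2, 4} --a--> {0, 1, 2, 3, 4}  [new]
{1, 2, 4} --b--> {0, 1, 2, 3}  [new]
{2, 3} --a--> {3}  [seen]
{2, 3} --b--> {0, 1, 2, 3, 4}  [seen]
{0, 1, 2, 3, 4} --a--> {0, 1, 2, 3, 4}  [seen]
{0, 1, 2, 3, 4} --b--> {0, 1, 2, 3, 4}  [seen]
{0, 1, 2, 3} --a--> {2, 3, 4}  [new]
{0, 1, 2, 3} --b--> {0, 1, 2, 3, 4}  [seen]
{2, 3, 4} --a--> {0, 1, 2, 3, 4}  [seen]
{2, 3, 4} --b--> {0, 1, 2, 3, 4}  [seen]
Reachable DFA states: {0}, {2}, {3}, {0, 3}, {1, 2, 4}, {2, 3}, {0, 1, 2, 3, 4}, {0, 1, 2, 3}, {2, 3, 4}.
Accepting DFA states (contain an NFA accepting state): {1, 2, 4}, {0, 1, 2, 3, 4}, {2, 3, 4}.

3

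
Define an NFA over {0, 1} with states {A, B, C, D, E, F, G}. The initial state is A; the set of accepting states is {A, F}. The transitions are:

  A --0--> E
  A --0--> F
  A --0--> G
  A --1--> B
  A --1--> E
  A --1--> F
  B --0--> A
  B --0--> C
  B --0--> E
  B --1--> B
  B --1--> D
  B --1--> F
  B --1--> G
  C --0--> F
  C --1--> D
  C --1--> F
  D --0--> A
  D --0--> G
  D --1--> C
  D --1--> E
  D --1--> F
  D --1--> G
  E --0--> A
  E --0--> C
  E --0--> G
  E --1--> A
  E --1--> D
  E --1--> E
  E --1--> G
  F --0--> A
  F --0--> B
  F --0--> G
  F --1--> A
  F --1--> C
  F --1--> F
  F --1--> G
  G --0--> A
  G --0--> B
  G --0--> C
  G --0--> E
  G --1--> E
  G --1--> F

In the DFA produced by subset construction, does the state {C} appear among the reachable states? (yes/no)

Start state of the DFA: {A}.
{A} --0--> {E, F, G}  [new]
{A} --1--> {B, E, F}  [new]
{E, F, G} --0--> {A, B, C, E, G}  [new]
{E, F, G} --1--> {A, C, D, E, F, G}  [new]
{B, E, F} --0--> {A, B, C, E, G}  [seen]
{B, E, F} --1--> {A, B, C, D, E, F, G}  [new]
{A, B, C, E, G} --0--> {A, B, C, E, F, G}  [new]
{A, B, C, E, G} --1--> {A, B, D, E, F, G}  [new]
{A, C, D, E, F, G} --0--> {A, B, C, E, F, G}  [seen]
{A, C, D, E, F, G} --1--> {A, B, C, D, E, F, G}  [seen]
{A, B, C, D, E, F, G} --0--> {A, B, C, E, F, G}  [seen]
{A, B, C, D, E, F, G} --1--> {A, B, C, D, E, F, G}  [seen]
{A, B, C, E, F, G} --0--> {A, B, C, E, F, G}  [seen]
{A, B, C, E, F, G} --1--> {A, B, C, D, E, F, G}  [seen]
{A, B, D, E, F, G} --0--> {A, B, C, E, F, G}  [seen]
{A, B, D, E, F, G} --1--> {A, B, C, D, E, F, G}  [seen]
Reachable DFA states: {A}, {E, F, G}, {B, E, F}, {A, B, C, E, G}, {A, C, D, E, F, G}, {A, B, C, D, E, F, G}, {A, B, C, E, F, G}, {A, B, D, E, F, G}.
{C} is not among them.

no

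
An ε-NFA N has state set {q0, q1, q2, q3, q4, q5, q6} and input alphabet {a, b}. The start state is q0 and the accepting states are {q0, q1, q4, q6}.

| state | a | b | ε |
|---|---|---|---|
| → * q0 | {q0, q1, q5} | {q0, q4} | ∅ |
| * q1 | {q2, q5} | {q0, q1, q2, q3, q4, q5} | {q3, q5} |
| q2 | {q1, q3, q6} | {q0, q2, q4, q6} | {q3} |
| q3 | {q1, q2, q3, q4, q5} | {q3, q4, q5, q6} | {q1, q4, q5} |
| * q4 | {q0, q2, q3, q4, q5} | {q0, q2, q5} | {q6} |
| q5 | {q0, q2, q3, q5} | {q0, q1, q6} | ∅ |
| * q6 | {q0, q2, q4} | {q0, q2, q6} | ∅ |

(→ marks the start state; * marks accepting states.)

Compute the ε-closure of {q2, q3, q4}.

{q1, q2, q3, q4, q5, q6}

Begin with {q2, q3, q4}.
q3 →ε {q1, q4, q5}; add q1, q5.
q4 →ε {q6}; add q6.
ε-closure = {q1, q2, q3, q4, q5, q6}.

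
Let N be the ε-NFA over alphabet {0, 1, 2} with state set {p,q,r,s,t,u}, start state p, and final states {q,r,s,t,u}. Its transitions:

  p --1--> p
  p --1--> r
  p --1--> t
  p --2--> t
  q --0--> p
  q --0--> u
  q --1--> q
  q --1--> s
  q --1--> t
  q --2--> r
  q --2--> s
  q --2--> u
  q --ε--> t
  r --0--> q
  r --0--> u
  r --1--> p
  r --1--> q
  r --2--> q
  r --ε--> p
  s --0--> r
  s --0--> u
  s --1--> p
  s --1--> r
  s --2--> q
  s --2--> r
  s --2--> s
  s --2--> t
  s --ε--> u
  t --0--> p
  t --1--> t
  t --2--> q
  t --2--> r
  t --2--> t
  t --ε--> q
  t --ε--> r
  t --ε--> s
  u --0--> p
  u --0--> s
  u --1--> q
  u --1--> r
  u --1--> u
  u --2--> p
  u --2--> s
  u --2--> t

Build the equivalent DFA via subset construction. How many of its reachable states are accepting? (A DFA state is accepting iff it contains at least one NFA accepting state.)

1

Start state of the DFA: {p} (ε-closure of the NFA start).
{p} --0--> ∅  [new]
{p} --1--> {p,q,r,s,t,u}  [new]
{p} --2--> {p,q,r,s,t,u}  [seen]
∅ --0--> ∅  [seen]
∅ --1--> ∅  [seen]
∅ --2--> ∅  [seen]
{p,q,r,s,t,u} --0--> {p,q,r,s,t,u}  [seen]
{p,q,r,s,t,u} --1--> {p,q,r,s,t,u}  [seen]
{p,q,r,s,t,u} --2--> {p,q,r,s,t,u}  [seen]
Reachable DFA states: {p}, ∅, {p,q,r,s,t,u}.
Accepting DFA states (contain an NFA accepting state): {p,q,r,s,t,u}.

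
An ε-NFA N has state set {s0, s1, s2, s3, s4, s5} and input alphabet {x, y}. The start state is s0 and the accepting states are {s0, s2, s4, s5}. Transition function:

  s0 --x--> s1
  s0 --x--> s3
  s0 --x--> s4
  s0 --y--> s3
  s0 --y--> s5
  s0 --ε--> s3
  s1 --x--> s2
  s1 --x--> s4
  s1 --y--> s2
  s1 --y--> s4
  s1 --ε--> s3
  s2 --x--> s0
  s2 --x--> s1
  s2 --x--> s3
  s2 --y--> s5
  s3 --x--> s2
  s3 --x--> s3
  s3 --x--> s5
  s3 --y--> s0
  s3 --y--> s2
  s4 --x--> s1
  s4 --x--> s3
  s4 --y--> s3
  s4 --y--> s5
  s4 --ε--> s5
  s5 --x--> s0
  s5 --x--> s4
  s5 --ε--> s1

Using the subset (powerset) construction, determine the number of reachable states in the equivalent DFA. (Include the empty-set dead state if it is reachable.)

Start state of the DFA: {s0, s3} (ε-closure of the NFA start).
{s0, s3} --x--> {s1, s2, s3, s4, s5}  [new]
{s0, s3} --y--> {s0, s1, s2, s3, s5}  [new]
{s1, s2, s3, s4, s5} --x--> {s0, s1, s2, s3, s4, s5}  [new]
{s1, s2, s3, s4, s5} --y--> {s0, s1, s2, s3, s4, s5}  [seen]
{s0, s1, s2, s3, s5} --x--> {s0, s1, s2, s3, s4, s5}  [seen]
{s0, s1, s2, s3, s5} --y--> {s0, s1, s2, s3, s4, s5}  [seen]
{s0, s1, s2, s3, s4, s5} --x--> {s0, s1, s2, s3, s4, s5}  [seen]
{s0, s1, s2, s3, s4, s5} --y--> {s0, s1, s2, s3, s4, s5}  [seen]
Reachable DFA states: {s0, s3}, {s1, s2, s3, s4, s5}, {s0, s1, s2, s3, s5}, {s0, s1, s2, s3, s4, s5}.

4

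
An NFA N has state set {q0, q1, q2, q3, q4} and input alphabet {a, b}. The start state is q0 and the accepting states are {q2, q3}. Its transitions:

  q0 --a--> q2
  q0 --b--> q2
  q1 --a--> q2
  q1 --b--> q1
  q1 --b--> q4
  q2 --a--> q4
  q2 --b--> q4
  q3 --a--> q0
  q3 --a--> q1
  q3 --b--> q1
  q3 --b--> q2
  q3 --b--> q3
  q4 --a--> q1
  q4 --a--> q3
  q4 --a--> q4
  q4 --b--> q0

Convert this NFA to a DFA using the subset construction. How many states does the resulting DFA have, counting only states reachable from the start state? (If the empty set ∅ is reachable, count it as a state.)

Start state of the DFA: {q0}.
{q0} --a--> {q2}  [new]
{q0} --b--> {q2}  [seen]
{q2} --a--> {q4}  [new]
{q2} --b--> {q4}  [seen]
{q4} --a--> {q1, q3, q4}  [new]
{q4} --b--> {q0}  [seen]
{q1, q3, q4} --a--> {q0, q1, q2, q3, q4}  [new]
{q1, q3, q4} --b--> {q0, q1, q2, q3, q4}  [seen]
{q0, q1, q2, q3, q4} --a--> {q0, q1, q2, q3, q4}  [seen]
{q0, q1, q2, q3, q4} --b--> {q0, q1, q2, q3, q4}  [seen]
Reachable DFA states: {q0}, {q2}, {q4}, {q1, q3, q4}, {q0, q1, q2, q3, q4}.

5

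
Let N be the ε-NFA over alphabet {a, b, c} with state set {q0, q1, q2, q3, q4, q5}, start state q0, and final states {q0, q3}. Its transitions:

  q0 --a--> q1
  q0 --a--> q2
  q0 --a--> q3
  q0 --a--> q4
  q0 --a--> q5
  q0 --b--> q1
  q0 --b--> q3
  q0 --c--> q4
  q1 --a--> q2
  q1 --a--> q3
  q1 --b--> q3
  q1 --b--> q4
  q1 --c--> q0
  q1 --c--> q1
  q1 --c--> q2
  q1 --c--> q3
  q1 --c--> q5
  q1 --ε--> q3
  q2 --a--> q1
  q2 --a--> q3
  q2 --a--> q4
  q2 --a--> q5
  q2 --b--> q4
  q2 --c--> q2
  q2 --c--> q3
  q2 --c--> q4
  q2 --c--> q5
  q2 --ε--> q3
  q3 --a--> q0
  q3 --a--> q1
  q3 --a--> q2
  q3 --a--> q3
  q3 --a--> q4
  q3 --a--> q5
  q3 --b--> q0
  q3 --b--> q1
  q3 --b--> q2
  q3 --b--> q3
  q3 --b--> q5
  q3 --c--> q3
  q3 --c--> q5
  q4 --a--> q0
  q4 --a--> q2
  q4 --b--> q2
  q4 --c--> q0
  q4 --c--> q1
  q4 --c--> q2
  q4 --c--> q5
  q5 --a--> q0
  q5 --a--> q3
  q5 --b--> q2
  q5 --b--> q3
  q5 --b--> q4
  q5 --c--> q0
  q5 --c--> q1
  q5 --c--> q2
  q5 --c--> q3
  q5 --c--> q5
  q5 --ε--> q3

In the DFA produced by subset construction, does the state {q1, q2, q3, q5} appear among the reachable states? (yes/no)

no

Start state of the DFA: {q0} (ε-closure of the NFA start).
{q0} --a--> {q1, q2, q3, q4, q5}  [new]
{q0} --b--> {q1, q3}  [new]
{q0} --c--> {q4}  [new]
{q1, q2, q3, q4, q5} --a--> {q0, q1, q2, q3, q4, q5}  [new]
{q1, q2, q3, q4, q5} --b--> {q0, q1, q2, q3, q4, q5}  [seen]
{q1, q2, q3, q4, q5} --c--> {q0, q1, q2, q3, q4, q5}  [seen]
{q1, q3} --a--> {q0, q1, q2, q3, q4, q5}  [seen]
{q1, q3} --b--> {q0, q1, q2, q3, q4, q5}  [seen]
{q1, q3} --c--> {q0, q1, q2, q3, q5}  [new]
{q4} --a--> {q0, q2, q3}  [new]
{q4} --b--> {q2, q3}  [new]
{q4} --c--> {q0, q1, q2, q3, q5}  [seen]
{q0, q1, q2, q3, q4, q5} --a--> {q0, q1, q2, q3, q4, q5}  [seen]
{q0, q1, q2, q3, q4, q5} --b--> {q0, q1, q2, q3, q4, q5}  [seen]
{q0, q1, q2, q3, q4, q5} --c--> {q0, q1, q2, q3, q4, q5}  [seen]
{q0, q1, q2, q3, q5} --a--> {q0, q1, q2, q3, q4, q5}  [seen]
{q0, q1, q2, q3, q5} --b--> {q0, q1, q2, q3, q4, q5}  [seen]
{q0, q1, q2, q3, q5} --c--> {q0, q1, q2, q3, q4, q5}  [seen]
{q0, q2, q3} --a--> {q0, q1, q2, q3, q4, q5}  [seen]
{q0, q2, q3} --b--> {q0, q1, q2, q3, q4, q5}  [seen]
{q0, q2, q3} --c--> {q2, q3, q4, q5}  [new]
{q2, q3} --a--> {q0, q1, q2, q3, q4, q5}  [seen]
{q2, q3} --b--> {q0, q1, q2, q3, q4, q5}  [seen]
{q2, q3} --c--> {q2, q3, q4, q5}  [seen]
{q2, q3, q4, q5} --a--> {q0, q1, q2, q3, q4, q5}  [seen]
{q2, q3, q4, q5} --b--> {q0, q1, q2, q3, q4, q5}  [seen]
{q2, q3, q4, q5} --c--> {q0, q1, q2, q3, q4, q5}  [seen]
Reachable DFA states: {q0}, {q1, q2, q3, q4, q5}, {q1, q3}, {q4}, {q0, q1, q2, q3, q4, q5}, {q0, q1, q2, q3, q5}, {q0, q2, q3}, {q2, q3}, {q2, q3, q4, q5}.
{q1, q2, q3, q5} is not among them.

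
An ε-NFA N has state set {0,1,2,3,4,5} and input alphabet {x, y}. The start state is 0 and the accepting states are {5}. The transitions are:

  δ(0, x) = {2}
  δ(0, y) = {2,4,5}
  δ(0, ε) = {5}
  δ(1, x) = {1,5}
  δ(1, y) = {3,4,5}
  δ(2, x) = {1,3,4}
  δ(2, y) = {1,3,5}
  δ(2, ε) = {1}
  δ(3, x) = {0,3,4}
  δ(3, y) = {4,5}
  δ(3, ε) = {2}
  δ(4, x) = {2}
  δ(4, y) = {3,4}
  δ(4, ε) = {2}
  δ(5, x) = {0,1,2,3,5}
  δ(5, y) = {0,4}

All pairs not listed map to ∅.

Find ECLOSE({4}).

Begin with {4}.
4 →ε {2}; add 2.
2 →ε {1}; add 1.
ε-closure = {1,2,4}.

{1,2,4}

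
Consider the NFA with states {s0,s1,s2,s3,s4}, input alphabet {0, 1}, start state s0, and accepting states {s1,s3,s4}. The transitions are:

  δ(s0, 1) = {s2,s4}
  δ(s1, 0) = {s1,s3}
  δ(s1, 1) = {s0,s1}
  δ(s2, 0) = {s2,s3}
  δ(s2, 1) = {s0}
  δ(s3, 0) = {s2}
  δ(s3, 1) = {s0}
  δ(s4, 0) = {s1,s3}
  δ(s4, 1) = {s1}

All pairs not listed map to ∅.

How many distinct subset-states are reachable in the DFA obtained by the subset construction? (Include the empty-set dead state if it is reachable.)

7

Start state of the DFA: {s0}.
{s0} --0--> ∅  [new]
{s0} --1--> {s2,s4}  [new]
∅ --0--> ∅  [seen]
∅ --1--> ∅  [seen]
{s2,s4} --0--> {s1,s2,s3}  [new]
{s2,s4} --1--> {s0,s1}  [new]
{s1,s2,s3} --0--> {s1,s2,s3}  [seen]
{s1,s2,s3} --1--> {s0,s1}  [seen]
{s0,s1} --0--> {s1,s3}  [new]
{s0,s1} --1--> {s0,s1,s2,s4}  [new]
{s1,s3} --0--> {s1,s2,s3}  [seen]
{s1,s3} --1--> {s0,s1}  [seen]
{s0,s1,s2,s4} --0--> {s1,s2,s3}  [seen]
{s0,s1,s2,s4} --1--> {s0,s1,s2,s4}  [seen]
Reachable DFA states: {s0}, ∅, {s2,s4}, {s1,s2,s3}, {s0,s1}, {s1,s3}, {s0,s1,s2,s4}.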